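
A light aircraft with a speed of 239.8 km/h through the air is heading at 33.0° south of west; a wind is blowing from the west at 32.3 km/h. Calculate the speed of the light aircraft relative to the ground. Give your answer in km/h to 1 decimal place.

Taking east as x and north as y: velocity relative to the air = (-201.113, -130.604) km/h; the air relative to ground = (32.300, 0.000) km/h.
Velocity relative to ground = (-201.113, -130.604) + (32.300, 0.000) = (-168.813, -130.604) km/h.
Speed = |(-168.813, -130.604)| = 213.437 km/h.

213.4 km/h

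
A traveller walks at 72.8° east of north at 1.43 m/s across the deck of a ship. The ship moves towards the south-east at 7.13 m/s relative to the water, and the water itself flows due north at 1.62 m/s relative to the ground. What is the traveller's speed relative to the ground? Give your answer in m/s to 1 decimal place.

In east/north components (m/s): traveller relative to ship = (1.366, 0.423); ship relative to water = (5.042, -5.042); water relative to ground = (0.000, 1.620).
Sum = (6.408, -2.999) m/s.
Speed = |(6.408, -2.999)| = 7.075 m/s.

7.1 m/s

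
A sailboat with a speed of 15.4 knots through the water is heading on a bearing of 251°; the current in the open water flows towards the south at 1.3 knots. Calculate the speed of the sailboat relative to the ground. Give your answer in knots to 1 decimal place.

Taking east as x and north as y: velocity relative to the water = (-14.561, -5.014) knots; the water relative to ground = (0.000, -1.300) knots.
Velocity relative to ground = (-14.561, -5.014) + (0.000, -1.300) = (-14.561, -6.314) knots.
Speed = |(-14.561, -6.314)| = 15.871 knots.

15.9 knots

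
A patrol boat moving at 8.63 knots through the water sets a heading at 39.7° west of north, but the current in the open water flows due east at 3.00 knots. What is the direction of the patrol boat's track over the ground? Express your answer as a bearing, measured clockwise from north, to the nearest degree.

339°

Taking east as x and north as y: velocity relative to the water = (-5.513, 6.640) knots; the water relative to ground = (3.000, 0.000) knots.
Velocity relative to ground = (-5.513, 6.640) + (3.000, 0.000) = (-2.513, 6.640) knots.
Bearing = atan2(-2.51, 6.64) = 339.27° clockwise from north.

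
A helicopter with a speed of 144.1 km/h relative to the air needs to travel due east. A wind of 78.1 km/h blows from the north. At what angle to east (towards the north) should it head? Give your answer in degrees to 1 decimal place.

The wind pushes perpendicular to the desired track; the heading must have a component into the wind equal to 78.1 km/h: 144.1 sin θ = 78.1.
sin θ = 0.5420, so θ = 32.819°.

32.8°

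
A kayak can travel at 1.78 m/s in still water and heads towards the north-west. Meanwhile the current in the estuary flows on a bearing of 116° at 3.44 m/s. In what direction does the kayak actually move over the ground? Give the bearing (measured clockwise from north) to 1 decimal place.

Taking east as x and north as y: velocity relative to the water = (-1.259, 1.259) m/s; the water relative to ground = (3.092, -1.508) m/s.
Velocity relative to ground = (-1.259, 1.259) + (3.092, -1.508) = (1.833, -0.249) m/s.
Bearing = atan2(1.83, -0.25) = 97.75° clockwise from north.

097.7°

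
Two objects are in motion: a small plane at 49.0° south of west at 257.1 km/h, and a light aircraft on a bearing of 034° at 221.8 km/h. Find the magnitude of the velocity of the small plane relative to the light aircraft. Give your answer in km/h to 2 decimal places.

478.01 km/h

Taking east as x and north as y: small plane velocity = (-168.673, -194.036) km/h; light aircraft velocity = (124.029, 183.881) km/h.
Velocity of small plane relative to light aircraft = (-168.673, -194.036) − (124.029, 183.881) = (-292.702, -377.916) km/h.
Magnitude = |(-292.702, -377.916)| = 478.012 km/h.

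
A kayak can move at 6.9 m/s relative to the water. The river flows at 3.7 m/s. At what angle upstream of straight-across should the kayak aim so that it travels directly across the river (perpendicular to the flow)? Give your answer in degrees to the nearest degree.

To cancel the current, the upstream component of the kayak's velocity must equal the flow: 6.9 sin θ = 3.7.
sin θ = 3.7 / 6.9 = 0.5362.
θ = arcsin(0.5362) = 32.427°.

32°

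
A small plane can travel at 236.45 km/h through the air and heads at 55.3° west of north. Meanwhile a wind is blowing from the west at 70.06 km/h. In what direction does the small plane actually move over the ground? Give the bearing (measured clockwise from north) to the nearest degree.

317°

Taking east as x and north as y: velocity relative to the air = (-194.396, 134.606) km/h; the air relative to ground = (70.060, 0.000) km/h.
Velocity relative to ground = (-194.396, 134.606) + (70.060, 0.000) = (-124.336, 134.606) km/h.
Bearing = atan2(-124.34, 134.61) = 317.27° clockwise from north.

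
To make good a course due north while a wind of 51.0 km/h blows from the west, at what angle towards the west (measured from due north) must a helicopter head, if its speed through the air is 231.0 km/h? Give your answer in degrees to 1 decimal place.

The wind pushes perpendicular to the desired track; the heading must have a component into the wind equal to 51.0 km/h: 231.0 sin θ = 51.0.
sin θ = 0.2208, so θ = 12.755°.

12.8°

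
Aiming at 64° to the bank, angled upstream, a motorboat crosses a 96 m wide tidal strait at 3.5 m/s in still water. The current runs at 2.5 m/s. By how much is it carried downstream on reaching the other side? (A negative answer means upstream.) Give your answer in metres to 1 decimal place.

29.5 m

Perpendicular speed = 3.146 m/s; crossing time = 96 / 3.146 = 30.517 s.
Net downstream speed = 0.966 m/s.
Drift = 0.966 × 30.517 = 29.470 m (downstream).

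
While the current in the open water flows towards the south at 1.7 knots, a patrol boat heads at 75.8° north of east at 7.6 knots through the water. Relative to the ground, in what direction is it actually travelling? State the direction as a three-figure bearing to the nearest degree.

018°

Taking east as x and north as y: velocity relative to the water = (1.864, 7.368) knots; the water relative to ground = (0.000, -1.700) knots.
Velocity relative to ground = (1.864, 7.368) + (0.000, -1.700) = (1.864, 5.668) knots.
Bearing = atan2(1.86, 5.67) = 18.21° clockwise from north.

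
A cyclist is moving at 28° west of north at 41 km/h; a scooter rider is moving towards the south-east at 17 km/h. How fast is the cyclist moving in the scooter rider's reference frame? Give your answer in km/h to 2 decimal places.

57.47 km/h

Taking east as x and north as y: cyclist velocity = (-19.248, 36.201) km/h; scooter rider velocity = (12.021, -12.021) km/h.
Velocity of cyclist relative to scooter rider = (-19.248, 36.201) − (12.021, -12.021) = (-31.269, 48.222) km/h.
Magnitude = |(-31.269, 48.222)| = 57.473 km/h.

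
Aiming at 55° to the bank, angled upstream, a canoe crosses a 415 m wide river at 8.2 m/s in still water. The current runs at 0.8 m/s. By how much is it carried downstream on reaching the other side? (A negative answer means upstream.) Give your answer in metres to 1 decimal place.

-241.2 m

Perpendicular speed = 6.717 m/s; crossing time = 415 / 6.717 = 61.783 s.
Net downstream speed = -3.903 m/s.
Drift = -3.903 × 61.783 = -241.160 m (upstream).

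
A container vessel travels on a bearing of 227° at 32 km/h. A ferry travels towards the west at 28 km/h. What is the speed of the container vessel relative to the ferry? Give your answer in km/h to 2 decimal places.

Taking east as x and north as y: container vessel velocity = (-23.403, -21.824) km/h; ferry velocity = (-28.000, 0.000) km/h.
Velocity of container vessel relative to ferry = (-23.403, -21.824) − (-28.000, 0.000) = (4.597, -21.824) km/h.
Magnitude = |(4.597, -21.824)| = 22.303 km/h.

22.30 km/h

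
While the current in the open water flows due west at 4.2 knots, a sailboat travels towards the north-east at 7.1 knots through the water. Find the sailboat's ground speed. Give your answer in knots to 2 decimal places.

Taking east as x and north as y: velocity relative to the water = (5.020, 5.020) knots; the water relative to ground = (-4.200, 0.000) knots.
Velocity relative to ground = (5.020, 5.020) + (-4.200, 0.000) = (0.820, 5.020) knots.
Speed = |(0.820, 5.020)| = 5.087 knots.

5.09 knots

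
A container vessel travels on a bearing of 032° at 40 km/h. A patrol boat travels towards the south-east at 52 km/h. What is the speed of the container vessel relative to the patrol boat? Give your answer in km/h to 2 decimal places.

Taking east as x and north as y: container vessel velocity = (21.197, 33.922) km/h; patrol boat velocity = (36.770, -36.770) km/h.
Velocity of container vessel relative to patrol boat = (21.197, 33.922) − (36.770, -36.770) = (-15.573, 70.691) km/h.
Magnitude = |(-15.573, 70.691)| = 72.386 km/h.

72.39 km/h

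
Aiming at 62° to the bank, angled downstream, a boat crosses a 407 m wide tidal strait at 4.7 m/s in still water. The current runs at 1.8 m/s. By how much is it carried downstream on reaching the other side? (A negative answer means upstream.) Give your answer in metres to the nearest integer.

Perpendicular speed = 4.150 m/s; crossing time = 407 / 4.150 = 98.076 s.
Net downstream speed = 4.007 m/s.
Drift = 4.007 × 98.076 = 392.942 m (downstream).

393 m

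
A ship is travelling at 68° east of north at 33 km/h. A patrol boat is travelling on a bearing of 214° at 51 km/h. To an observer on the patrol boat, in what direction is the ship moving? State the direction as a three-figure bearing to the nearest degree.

047°

Taking east as x and north as y: ship velocity = (30.597, 12.362) km/h; patrol boat velocity = (-28.519, -42.281) km/h.
Velocity of ship relative to patrol boat = (30.597, 12.362) − (-28.519, -42.281) = (59.116, 54.643) km/h.
Bearing = atan2(59.12, 54.64) = 47.25° clockwise from north.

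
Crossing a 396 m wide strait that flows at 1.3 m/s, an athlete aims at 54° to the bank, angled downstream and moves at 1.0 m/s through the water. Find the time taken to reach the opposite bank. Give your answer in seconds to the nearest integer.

489 s

The component of the athlete's velocity perpendicular to the bank is 1.0 × sin 54° = 0.809 m/s.
The current is parallel to the bank, so it does not affect the crossing time.
Time = 396 / 0.809 = 489.483 s.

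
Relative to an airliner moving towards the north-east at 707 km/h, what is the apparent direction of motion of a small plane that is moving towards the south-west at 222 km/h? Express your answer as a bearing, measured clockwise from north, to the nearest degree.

Taking east as x and north as y: small plane velocity = (-156.978, -156.978) km/h; airliner velocity = (499.924, 499.924) km/h.
Velocity of small plane relative to airliner = (-156.978, -156.978) − (499.924, 499.924) = (-656.902, -656.902) km/h.
Bearing = atan2(-656.90, -656.90) = 225.00° clockwise from north.

225°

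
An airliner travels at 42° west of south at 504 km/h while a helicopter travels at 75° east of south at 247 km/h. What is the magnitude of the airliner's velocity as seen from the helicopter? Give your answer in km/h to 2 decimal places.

Taking east as x and north as y: airliner velocity = (-337.242, -374.545) km/h; helicopter velocity = (238.584, -63.928) km/h.
Velocity of airliner relative to helicopter = (-337.242, -374.545) − (238.584, -63.928) = (-575.826, -310.617) km/h.
Magnitude = |(-575.826, -310.617)| = 654.261 km/h.

654.26 km/h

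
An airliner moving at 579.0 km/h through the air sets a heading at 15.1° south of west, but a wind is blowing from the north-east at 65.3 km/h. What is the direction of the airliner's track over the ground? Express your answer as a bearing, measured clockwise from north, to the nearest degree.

252°

Taking east as x and north as y: velocity relative to the air = (-559.009, -150.832) km/h; the air relative to ground = (-46.174, -46.174) km/h.
Velocity relative to ground = (-559.009, -150.832) + (-46.174, -46.174) = (-605.183, -197.006) km/h.
Bearing = atan2(-605.18, -197.01) = 251.97° clockwise from north.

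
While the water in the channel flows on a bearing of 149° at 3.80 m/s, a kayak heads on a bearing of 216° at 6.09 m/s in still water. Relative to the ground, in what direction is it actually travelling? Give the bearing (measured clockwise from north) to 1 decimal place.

191.2°

Taking east as x and north as y: velocity relative to the water = (-3.580, -4.927) m/s; the water relative to ground = (1.957, -3.257) m/s.
Velocity relative to ground = (-3.580, -4.927) + (1.957, -3.257) = (-1.622, -8.184) m/s.
Bearing = atan2(-1.62, -8.18) = 191.21° clockwise from north.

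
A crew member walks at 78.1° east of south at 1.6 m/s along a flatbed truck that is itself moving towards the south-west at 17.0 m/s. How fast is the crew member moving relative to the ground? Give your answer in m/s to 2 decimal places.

16.18 m/s

Taking east as x and north as y: flatbed truck velocity = (-12.021, -12.021) m/s; crew member velocity relative to flatbed truck = (1.566, -0.330) m/s.
Velocity relative to ground = (-12.021, -12.021) + (1.566, -0.330) = (-10.455, -12.351) m/s.
Speed = |(-10.455, -12.351)| = 16.182 m/s.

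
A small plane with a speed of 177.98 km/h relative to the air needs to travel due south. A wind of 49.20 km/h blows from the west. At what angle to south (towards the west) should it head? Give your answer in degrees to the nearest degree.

The wind pushes perpendicular to the desired track; the heading must have a component into the wind equal to 49.20 km/h: 177.98 sin θ = 49.20.
sin θ = 0.2764, so θ = 16.048°.

16°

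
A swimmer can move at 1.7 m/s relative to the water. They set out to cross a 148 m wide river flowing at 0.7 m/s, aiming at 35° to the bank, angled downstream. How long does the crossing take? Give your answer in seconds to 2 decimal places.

The component of the swimmer's velocity perpendicular to the bank is 1.7 × sin 35° = 0.975 m/s.
The current is parallel to the bank, so it does not affect the crossing time.
Time = 148 / 0.975 = 151.782 s.

151.78 s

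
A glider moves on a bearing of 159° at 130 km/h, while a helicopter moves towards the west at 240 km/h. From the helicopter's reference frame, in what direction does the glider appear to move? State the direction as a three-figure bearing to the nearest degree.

Taking east as x and north as y: glider velocity = (46.588, -121.365) km/h; helicopter velocity = (-240.000, 0.000) km/h.
Velocity of glider relative to helicopter = (46.588, -121.365) − (-240.000, 0.000) = (286.588, -121.365) km/h.
Bearing = atan2(286.59, -121.37) = 112.95° clockwise from north.

113°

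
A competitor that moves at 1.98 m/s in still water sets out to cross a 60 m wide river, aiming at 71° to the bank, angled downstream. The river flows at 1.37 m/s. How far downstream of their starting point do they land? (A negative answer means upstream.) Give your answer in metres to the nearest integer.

65 m

Perpendicular speed = 1.872 m/s; crossing time = 60 / 1.872 = 32.049 s.
Net downstream speed = 2.015 m/s.
Drift = 2.015 × 32.049 = 64.567 m (downstream).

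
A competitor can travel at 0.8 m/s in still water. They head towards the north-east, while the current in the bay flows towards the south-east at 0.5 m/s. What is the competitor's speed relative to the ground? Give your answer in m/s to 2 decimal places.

Taking east as x and north as y: velocity relative to the water = (0.566, 0.566) m/s; the water relative to ground = (0.354, -0.354) m/s.
Velocity relative to ground = (0.566, 0.566) + (0.354, -0.354) = (0.919, 0.212) m/s.
Speed = |(0.919, 0.212)| = 0.943 m/s.

0.94 m/s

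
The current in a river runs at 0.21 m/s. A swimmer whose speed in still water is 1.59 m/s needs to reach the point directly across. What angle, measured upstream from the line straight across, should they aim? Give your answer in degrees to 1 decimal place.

7.6°

To cancel the current, the upstream component of the swimmer's velocity must equal the flow: 1.59 sin θ = 0.21.
sin θ = 0.21 / 1.59 = 0.1321.
θ = arcsin(0.1321) = 7.590°.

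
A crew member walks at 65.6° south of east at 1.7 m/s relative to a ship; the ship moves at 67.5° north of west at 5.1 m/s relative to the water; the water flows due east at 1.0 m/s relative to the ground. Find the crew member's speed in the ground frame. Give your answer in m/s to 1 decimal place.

In east/north components (m/s): crew member relative to ship = (0.702, -1.548); ship relative to water = (-1.952, 4.712); water relative to ground = (1.000, 0.000).
Sum = (-0.249, 3.164) m/s.
Speed = |(-0.249, 3.164)| = 3.173 m/s.

3.2 m/s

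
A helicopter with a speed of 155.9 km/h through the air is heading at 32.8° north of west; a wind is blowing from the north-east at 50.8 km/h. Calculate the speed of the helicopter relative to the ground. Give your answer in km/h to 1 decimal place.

173.9 km/h

Taking east as x and north as y: velocity relative to the air = (-131.044, 84.452) km/h; the air relative to ground = (-35.921, -35.921) km/h.
Velocity relative to ground = (-131.044, 84.452) + (-35.921, -35.921) = (-166.965, 48.531) km/h.
Speed = |(-166.965, 48.531)| = 173.876 km/h.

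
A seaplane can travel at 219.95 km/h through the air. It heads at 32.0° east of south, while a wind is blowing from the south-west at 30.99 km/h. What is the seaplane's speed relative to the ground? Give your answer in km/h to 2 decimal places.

215.11 km/h

Taking east as x and north as y: velocity relative to the air = (116.556, -186.528) km/h; the air relative to ground = (21.913, 21.913) km/h.
Velocity relative to ground = (116.556, -186.528) + (21.913, 21.913) = (138.469, -164.615) km/h.
Speed = |(138.469, -164.615)| = 215.109 km/h.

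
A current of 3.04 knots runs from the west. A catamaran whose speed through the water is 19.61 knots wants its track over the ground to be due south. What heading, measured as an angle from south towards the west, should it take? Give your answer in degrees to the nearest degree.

The current pushes perpendicular to the desired track; the heading must have a component into the current equal to 3.04 knots: 19.61 sin θ = 3.04.
sin θ = 0.1550, so θ = 8.918°.

9°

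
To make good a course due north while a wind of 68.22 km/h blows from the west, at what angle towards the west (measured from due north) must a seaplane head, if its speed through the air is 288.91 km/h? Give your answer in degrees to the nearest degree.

The wind pushes perpendicular to the desired track; the heading must have a component into the wind equal to 68.22 km/h: 288.91 sin θ = 68.22.
sin θ = 0.2361, so θ = 13.658°.

14°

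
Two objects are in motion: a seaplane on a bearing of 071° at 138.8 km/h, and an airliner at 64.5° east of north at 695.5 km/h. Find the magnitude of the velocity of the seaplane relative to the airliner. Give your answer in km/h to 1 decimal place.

557.8 km/h

Taking east as x and north as y: seaplane velocity = (131.238, 45.189) km/h; airliner velocity = (627.748, 299.420) km/h.
Velocity of seaplane relative to airliner = (131.238, 45.189) − (627.748, 299.420) = (-496.510, -254.232) km/h.
Magnitude = |(-496.510, -254.232)| = 557.814 km/h.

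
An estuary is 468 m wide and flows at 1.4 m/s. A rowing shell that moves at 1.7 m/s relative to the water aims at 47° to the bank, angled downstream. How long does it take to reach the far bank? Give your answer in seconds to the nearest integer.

376 s

The component of the rowing shell's velocity perpendicular to the bank is 1.7 × sin 47° = 1.243 m/s.
The current is parallel to the bank, so it does not affect the crossing time.
Time = 468 / 1.243 = 376.417 s.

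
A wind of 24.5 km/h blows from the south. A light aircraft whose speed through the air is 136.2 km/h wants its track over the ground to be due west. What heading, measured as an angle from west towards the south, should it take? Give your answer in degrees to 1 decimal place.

The wind pushes perpendicular to the desired track; the heading must have a component into the wind equal to 24.5 km/h: 136.2 sin θ = 24.5.
sin θ = 0.1799, so θ = 10.363°.

10.4°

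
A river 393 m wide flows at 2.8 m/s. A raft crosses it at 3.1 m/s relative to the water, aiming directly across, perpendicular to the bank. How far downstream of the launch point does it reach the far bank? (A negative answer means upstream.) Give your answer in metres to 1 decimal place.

Perpendicular speed = 3.100 m/s; crossing time = 393 / 3.100 = 126.774 s.
Net downstream speed = 2.800 m/s.
Drift = 2.800 × 126.774 = 354.968 m (downstream).

355.0 m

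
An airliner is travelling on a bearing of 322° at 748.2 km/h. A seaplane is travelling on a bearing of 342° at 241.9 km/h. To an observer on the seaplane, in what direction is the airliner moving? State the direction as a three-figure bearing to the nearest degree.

313°

Taking east as x and north as y: airliner velocity = (-460.638, 589.590) km/h; seaplane velocity = (-74.751, 230.061) km/h.
Velocity of airliner relative to seaplane = (-460.638, 589.590) − (-74.751, 230.061) = (-385.887, 359.529) km/h.
Bearing = atan2(-385.89, 359.53) = 312.97° clockwise from north.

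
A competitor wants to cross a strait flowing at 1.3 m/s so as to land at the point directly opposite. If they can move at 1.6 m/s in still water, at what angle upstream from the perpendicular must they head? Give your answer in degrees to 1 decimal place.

To cancel the current, the upstream component of the competitor's velocity must equal the flow: 1.6 sin θ = 1.3.
sin θ = 1.3 / 1.6 = 0.8125.
θ = arcsin(0.8125) = 54.341°.

54.3°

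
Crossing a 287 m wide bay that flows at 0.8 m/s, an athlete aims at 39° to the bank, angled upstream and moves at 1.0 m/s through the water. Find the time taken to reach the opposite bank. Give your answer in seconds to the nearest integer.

456 s

The component of the athlete's velocity perpendicular to the bank is 1.0 × sin 39° = 0.629 m/s.
Only the cross-stream component determines the crossing time; the current contributes nothing perpendicular to the bank.
Time = 287 / 0.629 = 456.048 s.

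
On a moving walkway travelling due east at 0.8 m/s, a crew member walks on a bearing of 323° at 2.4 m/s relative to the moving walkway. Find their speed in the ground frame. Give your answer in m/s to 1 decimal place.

2.0 m/s

Taking east as x and north as y: moving walkway velocity = (0.800, 0.000) m/s; crew member velocity relative to moving walkway = (-1.444, 1.917) m/s.
Velocity relative to ground = (0.800, 0.000) + (-1.444, 1.917) = (-0.644, 1.917) m/s.
Speed = |(-0.644, 1.917)| = 2.022 m/s.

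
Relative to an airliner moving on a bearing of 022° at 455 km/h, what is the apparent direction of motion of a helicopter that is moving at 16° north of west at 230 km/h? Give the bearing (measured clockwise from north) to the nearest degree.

Taking east as x and north as y: helicopter velocity = (-221.090, 63.397) km/h; airliner velocity = (170.446, 421.869) km/h.
Velocity of helicopter relative to airliner = (-221.090, 63.397) − (170.446, 421.869) = (-391.536, -358.472) km/h.
Bearing = atan2(-391.54, -358.47) = 227.52° clockwise from north.

228°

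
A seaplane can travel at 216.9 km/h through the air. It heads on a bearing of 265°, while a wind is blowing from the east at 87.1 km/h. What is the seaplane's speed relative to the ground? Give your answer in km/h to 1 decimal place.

303.8 km/h

Taking east as x and north as y: velocity relative to the air = (-216.075, -18.904) km/h; the air relative to ground = (-87.100, 0.000) km/h.
Velocity relative to ground = (-216.075, -18.904) + (-87.100, 0.000) = (-303.175, -18.904) km/h.
Speed = |(-303.175, -18.904)| = 303.763 km/h.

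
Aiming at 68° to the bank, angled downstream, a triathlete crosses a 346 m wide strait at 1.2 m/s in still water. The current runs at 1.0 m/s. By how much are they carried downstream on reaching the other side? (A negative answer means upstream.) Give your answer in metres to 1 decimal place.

Perpendicular speed = 1.113 m/s; crossing time = 346 / 1.113 = 310.978 s.
Net downstream speed = 1.450 m/s.
Drift = 1.450 × 310.978 = 450.771 m (downstream).

450.8 m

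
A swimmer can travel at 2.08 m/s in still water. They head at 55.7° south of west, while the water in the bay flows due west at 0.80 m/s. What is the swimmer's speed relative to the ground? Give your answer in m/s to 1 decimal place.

Taking east as x and north as y: velocity relative to the water = (-1.172, -1.718) m/s; the water relative to ground = (-0.800, 0.000) m/s.
Velocity relative to ground = (-1.172, -1.718) + (-0.800, 0.000) = (-1.972, -1.718) m/s.
Speed = |(-1.972, -1.718)| = 2.616 m/s.

2.6 m/s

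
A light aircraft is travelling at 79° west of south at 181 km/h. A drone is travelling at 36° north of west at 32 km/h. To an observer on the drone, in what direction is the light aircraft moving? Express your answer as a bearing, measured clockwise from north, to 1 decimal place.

250.6°

Taking east as x and north as y: light aircraft velocity = (-177.675, -34.536) km/h; drone velocity = (-25.889, 18.809) km/h.
Velocity of light aircraft relative to drone = (-177.675, -34.536) − (-25.889, 18.809) = (-151.786, -53.346) km/h.
Bearing = atan2(-151.79, -53.35) = 250.64° clockwise from north.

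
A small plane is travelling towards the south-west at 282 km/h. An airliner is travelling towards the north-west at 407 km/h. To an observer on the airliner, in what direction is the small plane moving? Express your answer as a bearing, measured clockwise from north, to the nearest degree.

170°

Taking east as x and north as y: small plane velocity = (-199.404, -199.404) km/h; airliner velocity = (-287.792, 287.792) km/h.
Velocity of small plane relative to airliner = (-199.404, -199.404) − (-287.792, 287.792) = (88.388, -487.197) km/h.
Bearing = atan2(88.39, -487.20) = 169.72° clockwise from north.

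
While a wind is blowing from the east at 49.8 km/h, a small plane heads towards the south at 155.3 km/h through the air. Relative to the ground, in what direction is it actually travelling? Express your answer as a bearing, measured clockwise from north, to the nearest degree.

Taking east as x and north as y: velocity relative to the air = (0.000, -155.300) km/h; the air relative to ground = (-49.800, 0.000) km/h.
Velocity relative to ground = (0.000, -155.300) + (-49.800, 0.000) = (-49.800, -155.300) km/h.
Bearing = atan2(-49.80, -155.30) = 197.78° clockwise from north.

198°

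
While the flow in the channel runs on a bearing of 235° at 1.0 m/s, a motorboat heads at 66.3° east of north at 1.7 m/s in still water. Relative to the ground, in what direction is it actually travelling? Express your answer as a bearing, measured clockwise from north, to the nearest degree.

Taking east as x and north as y: velocity relative to the water = (1.557, 0.683) m/s; the water relative to ground = (-0.819, -0.574) m/s.
Velocity relative to ground = (1.557, 0.683) + (-0.819, -0.574) = (0.737, 0.110) m/s.
Bearing = atan2(0.74, 0.11) = 81.54° clockwise from north.

082°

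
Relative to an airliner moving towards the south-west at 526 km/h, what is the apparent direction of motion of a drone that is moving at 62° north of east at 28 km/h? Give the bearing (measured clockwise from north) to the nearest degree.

Taking east as x and north as y: drone velocity = (13.145, 24.723) km/h; airliner velocity = (-371.938, -371.938) km/h.
Velocity of drone relative to airliner = (13.145, 24.723) − (-371.938, -371.938) = (385.083, 396.661) km/h.
Bearing = atan2(385.08, 396.66) = 44.15° clockwise from north.

044°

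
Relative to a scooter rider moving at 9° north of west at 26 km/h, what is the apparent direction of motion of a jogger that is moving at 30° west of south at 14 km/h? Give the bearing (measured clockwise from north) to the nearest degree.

Taking east as x and north as y: jogger velocity = (-7.000, -12.124) km/h; scooter rider velocity = (-25.680, 4.067) km/h.
Velocity of jogger relative to scooter rider = (-7.000, -12.124) − (-25.680, 4.067) = (18.680, -16.192) km/h.
Bearing = atan2(18.68, -16.19) = 130.92° clockwise from north.

131°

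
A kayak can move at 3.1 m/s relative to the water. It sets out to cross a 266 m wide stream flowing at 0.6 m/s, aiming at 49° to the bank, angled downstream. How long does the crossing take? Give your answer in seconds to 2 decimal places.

The component of the kayak's velocity perpendicular to the bank is 3.1 × sin 49° = 2.340 m/s.
Only the cross-stream component determines the crossing time; the current contributes nothing perpendicular to the bank.
Time = 266 / 2.340 = 113.695 s.

113.69 s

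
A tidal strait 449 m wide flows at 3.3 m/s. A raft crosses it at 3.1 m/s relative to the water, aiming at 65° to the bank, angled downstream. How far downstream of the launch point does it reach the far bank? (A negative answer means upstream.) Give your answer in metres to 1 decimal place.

Perpendicular speed = 2.810 m/s; crossing time = 449 / 2.810 = 159.812 s.
Net downstream speed = 4.610 m/s.
Drift = 4.610 × 159.812 = 736.751 m (downstream).

736.8 m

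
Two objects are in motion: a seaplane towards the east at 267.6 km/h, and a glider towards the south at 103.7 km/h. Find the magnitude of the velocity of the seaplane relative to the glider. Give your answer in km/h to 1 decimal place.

Taking east as x and north as y: seaplane velocity = (267.600, 0.000) km/h; glider velocity = (0.000, -103.700) km/h.
Velocity of seaplane relative to glider = (267.600, 0.000) − (0.000, -103.700) = (267.600, 103.700) km/h.
Magnitude = |(267.600, 103.700)| = 286.990 km/h.

287.0 km/h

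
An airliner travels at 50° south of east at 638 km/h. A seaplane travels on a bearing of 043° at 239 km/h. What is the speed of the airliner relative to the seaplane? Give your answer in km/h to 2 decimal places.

Taking east as x and north as y: airliner velocity = (410.098, -488.736) km/h; seaplane velocity = (162.998, 174.794) km/h.
Velocity of airliner relative to seaplane = (410.098, -488.736) − (162.998, 174.794) = (247.101, -663.530) km/h.
Magnitude = |(247.101, -663.530)| = 708.047 km/h.

708.05 km/h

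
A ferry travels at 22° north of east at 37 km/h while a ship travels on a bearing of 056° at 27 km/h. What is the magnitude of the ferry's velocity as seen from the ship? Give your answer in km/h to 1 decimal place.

12.0 km/h

Taking east as x and north as y: ferry velocity = (34.306, 13.860) km/h; ship velocity = (22.384, 15.098) km/h.
Velocity of ferry relative to ship = (34.306, 13.860) − (22.384, 15.098) = (11.922, -1.238) km/h.
Magnitude = |(11.922, -1.238)| = 11.986 km/h.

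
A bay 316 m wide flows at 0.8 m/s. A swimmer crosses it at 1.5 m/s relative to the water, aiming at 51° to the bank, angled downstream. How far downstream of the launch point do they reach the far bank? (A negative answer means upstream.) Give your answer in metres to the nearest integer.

Perpendicular speed = 1.166 m/s; crossing time = 316 / 1.166 = 271.077 s.
Net downstream speed = 1.744 m/s.
Drift = 1.744 × 271.077 = 472.754 m (downstream).

473 m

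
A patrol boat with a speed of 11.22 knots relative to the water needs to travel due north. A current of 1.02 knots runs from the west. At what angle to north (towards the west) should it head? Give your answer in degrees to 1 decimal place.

5.2°

The current pushes perpendicular to the desired track; the heading must have a component into the current equal to 1.02 knots: 11.22 sin θ = 1.02.
sin θ = 0.0909, so θ = 5.216°.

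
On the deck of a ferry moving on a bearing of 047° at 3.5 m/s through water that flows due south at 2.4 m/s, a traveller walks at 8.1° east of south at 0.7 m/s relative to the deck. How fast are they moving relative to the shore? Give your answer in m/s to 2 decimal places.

2.75 m/s

In east/north components (m/s): traveller relative to ferry = (0.099, -0.693); ferry relative to water = (2.560, 2.387); water relative to ground = (0.000, -2.400).
Sum = (2.658, -0.706) m/s.
Speed = |(2.658, -0.706)| = 2.751 m/s.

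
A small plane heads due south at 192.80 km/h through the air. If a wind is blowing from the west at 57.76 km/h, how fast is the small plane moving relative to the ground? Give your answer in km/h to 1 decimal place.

Taking east as x and north as y: velocity relative to the air = (0.000, -192.800) km/h; the air relative to ground = (57.760, 0.000) km/h.
Velocity relative to ground = (0.000, -192.800) + (57.760, 0.000) = (57.760, -192.800) km/h.
Speed = |(57.760, -192.800)| = 201.266 km/h.

201.3 km/h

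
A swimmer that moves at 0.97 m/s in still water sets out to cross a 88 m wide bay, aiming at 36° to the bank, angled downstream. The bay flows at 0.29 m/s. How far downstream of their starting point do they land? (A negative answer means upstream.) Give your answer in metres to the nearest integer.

166 m

Perpendicular speed = 0.570 m/s; crossing time = 88 / 0.570 = 154.345 s.
Net downstream speed = 1.075 m/s.
Drift = 1.075 × 154.345 = 165.882 m (downstream).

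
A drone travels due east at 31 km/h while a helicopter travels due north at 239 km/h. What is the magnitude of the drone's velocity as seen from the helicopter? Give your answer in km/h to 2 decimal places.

Taking east as x and north as y: drone velocity = (31.000, 0.000) km/h; helicopter velocity = (0.000, 239.000) km/h.
Velocity of drone relative to helicopter = (31.000, 0.000) − (0.000, 239.000) = (31.000, -239.000) km/h.
Magnitude = |(31.000, -239.000)| = 241.002 km/h.

241.00 km/h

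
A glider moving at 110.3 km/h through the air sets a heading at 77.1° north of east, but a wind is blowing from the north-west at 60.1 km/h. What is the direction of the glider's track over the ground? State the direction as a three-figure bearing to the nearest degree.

046°

Taking east as x and north as y: velocity relative to the air = (24.624, 107.516) km/h; the air relative to ground = (42.497, -42.497) km/h.
Velocity relative to ground = (24.624, 107.516) + (42.497, -42.497) = (67.122, 65.019) km/h.
Bearing = atan2(67.12, 65.02) = 45.91° clockwise from north.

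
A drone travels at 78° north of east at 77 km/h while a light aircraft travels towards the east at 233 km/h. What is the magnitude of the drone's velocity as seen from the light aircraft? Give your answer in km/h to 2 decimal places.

Taking east as x and north as y: drone velocity = (16.009, 75.317) km/h; light aircraft velocity = (233.000, 0.000) km/h.
Velocity of drone relative to light aircraft = (16.009, 75.317) − (233.000, 0.000) = (-216.991, 75.317) km/h.
Magnitude = |(-216.991, 75.317)| = 229.690 km/h.

229.69 km/h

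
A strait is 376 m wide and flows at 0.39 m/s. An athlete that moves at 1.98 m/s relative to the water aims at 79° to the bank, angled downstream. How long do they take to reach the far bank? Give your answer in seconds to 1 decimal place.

The component of the athlete's velocity perpendicular to the bank is 1.98 × sin 79° = 1.944 m/s.
The current is parallel to the bank, so it does not affect the crossing time.
Time = 376 / 1.944 = 193.453 s.

193.5 s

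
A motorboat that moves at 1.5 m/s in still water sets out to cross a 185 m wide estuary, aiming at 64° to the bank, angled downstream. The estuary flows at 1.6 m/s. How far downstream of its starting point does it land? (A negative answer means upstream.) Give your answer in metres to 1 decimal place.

Perpendicular speed = 1.348 m/s; crossing time = 185 / 1.348 = 137.221 s.
Net downstream speed = 2.258 m/s.
Drift = 2.258 × 137.221 = 309.784 m (downstream).

309.8 m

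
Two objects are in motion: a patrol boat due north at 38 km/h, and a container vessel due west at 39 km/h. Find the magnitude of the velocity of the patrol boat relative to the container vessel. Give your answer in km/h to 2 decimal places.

Taking east as x and north as y: patrol boat velocity = (0.000, 38.000) km/h; container vessel velocity = (-39.000, 0.000) km/h.
Velocity of patrol boat relative to container vessel = (0.000, 38.000) − (-39.000, 0.000) = (39.000, 38.000) km/h.
Magnitude = |(39.000, 38.000)| = 54.452 km/h.

54.45 km/h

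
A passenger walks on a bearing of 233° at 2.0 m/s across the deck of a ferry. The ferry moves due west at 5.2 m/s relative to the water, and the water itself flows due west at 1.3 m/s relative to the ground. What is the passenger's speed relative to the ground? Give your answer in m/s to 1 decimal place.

8.2 m/s

In east/north components (m/s): passenger relative to ferry = (-1.597, -1.204); ferry relative to water = (-5.200, 0.000); water relative to ground = (-1.300, 0.000).
Sum = (-8.097, -1.204) m/s.
Speed = |(-8.097, -1.204)| = 8.186 m/s.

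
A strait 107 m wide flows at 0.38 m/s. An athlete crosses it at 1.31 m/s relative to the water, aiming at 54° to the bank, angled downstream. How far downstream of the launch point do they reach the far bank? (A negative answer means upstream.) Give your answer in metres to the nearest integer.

116 m

Perpendicular speed = 1.060 m/s; crossing time = 107 / 1.060 = 100.961 s.
Net downstream speed = 1.150 m/s.
Drift = 1.150 × 100.961 = 116.105 m (downstream).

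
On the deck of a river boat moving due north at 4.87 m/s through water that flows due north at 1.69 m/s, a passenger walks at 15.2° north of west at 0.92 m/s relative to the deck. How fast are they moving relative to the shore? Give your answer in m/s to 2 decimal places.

In east/north components (m/s): passenger relative to river boat = (-0.888, 0.241); river boat relative to water = (0.000, 4.870); water relative to ground = (0.000, 1.690).
Sum = (-0.888, 6.801) m/s.
Speed = |(-0.888, 6.801)| = 6.859 m/s.

6.86 m/s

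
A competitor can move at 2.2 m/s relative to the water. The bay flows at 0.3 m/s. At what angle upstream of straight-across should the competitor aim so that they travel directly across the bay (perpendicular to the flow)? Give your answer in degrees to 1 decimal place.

7.8°

To cancel the current, the upstream component of the competitor's velocity must equal the flow: 2.2 sin θ = 0.3.
sin θ = 0.3 / 2.2 = 0.1364.
θ = arcsin(0.1364) = 7.837°.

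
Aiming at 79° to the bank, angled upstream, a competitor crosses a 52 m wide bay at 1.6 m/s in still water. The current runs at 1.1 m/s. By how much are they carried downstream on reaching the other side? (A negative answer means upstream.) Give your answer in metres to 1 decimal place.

Perpendicular speed = 1.571 m/s; crossing time = 52 / 1.571 = 33.108 s.
Net downstream speed = 0.795 m/s.
Drift = 0.795 × 33.108 = 26.311 m (downstream).

26.3 m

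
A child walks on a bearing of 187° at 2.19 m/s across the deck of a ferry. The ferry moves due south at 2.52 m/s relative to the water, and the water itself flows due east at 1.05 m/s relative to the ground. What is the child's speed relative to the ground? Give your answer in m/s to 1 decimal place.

In east/north components (m/s): child relative to ferry = (-0.267, -2.174); ferry relative to water = (0.000, -2.520); water relative to ground = (1.050, 0.000).
Sum = (0.783, -4.694) m/s.
Speed = |(0.783, -4.694)| = 4.759 m/s.

4.8 m/s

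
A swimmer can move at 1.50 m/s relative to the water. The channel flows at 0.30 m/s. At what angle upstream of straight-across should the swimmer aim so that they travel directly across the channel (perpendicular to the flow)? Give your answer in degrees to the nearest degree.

To cancel the current, the upstream component of the swimmer's velocity must equal the flow: 1.50 sin θ = 0.30.
sin θ = 0.30 / 1.50 = 0.2000.
θ = arcsin(0.2000) = 11.537°.

12°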